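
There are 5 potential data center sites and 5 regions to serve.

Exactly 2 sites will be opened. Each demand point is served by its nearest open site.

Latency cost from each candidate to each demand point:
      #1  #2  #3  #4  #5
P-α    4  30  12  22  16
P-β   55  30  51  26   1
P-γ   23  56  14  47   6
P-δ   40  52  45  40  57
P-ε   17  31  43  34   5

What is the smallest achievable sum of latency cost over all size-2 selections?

69

Open {P-α, P-β}.
  #1→P-α 4, #2→P-α 30, #3→P-α 12, #4→P-α 22, #5→P-β 1  ⇒ total 69.
Compare {P-α, P-ε}: total 73.
Compare {P-α, P-γ}: total 74.
No size-2 selection does better; minimum is 69.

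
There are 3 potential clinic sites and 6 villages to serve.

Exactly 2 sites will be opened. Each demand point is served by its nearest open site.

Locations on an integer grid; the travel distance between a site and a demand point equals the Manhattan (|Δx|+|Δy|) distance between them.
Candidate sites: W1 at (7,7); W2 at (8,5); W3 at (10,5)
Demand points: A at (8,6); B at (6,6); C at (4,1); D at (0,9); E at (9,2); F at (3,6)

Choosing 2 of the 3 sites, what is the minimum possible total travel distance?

Open {W1, W2}.
  A→W2 1, B→W1 2, C→W2 8, D→W1 9, E→W2 4, F→W1 5  ⇒ total 29.
Compare {W1, W3}: total 31.
Compare {W2, W3}: total 34.

29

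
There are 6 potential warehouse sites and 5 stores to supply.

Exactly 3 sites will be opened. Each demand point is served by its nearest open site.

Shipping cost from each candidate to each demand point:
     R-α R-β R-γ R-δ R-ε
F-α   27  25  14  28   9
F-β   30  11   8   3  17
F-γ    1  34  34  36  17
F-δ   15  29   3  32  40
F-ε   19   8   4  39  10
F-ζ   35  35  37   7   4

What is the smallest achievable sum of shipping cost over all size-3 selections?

Open {F-γ, F-ε, F-ζ}.
  R-α→F-γ 1, R-β→F-ε 8, R-γ→F-ε 4, R-δ→F-ζ 7, R-ε→F-ζ 4  ⇒ total 24.
Compare {F-β, F-γ, F-ε}: total 26.
Compare {F-β, F-γ, F-ζ}: total 27.
No size-3 selection does better; minimum is 24.

24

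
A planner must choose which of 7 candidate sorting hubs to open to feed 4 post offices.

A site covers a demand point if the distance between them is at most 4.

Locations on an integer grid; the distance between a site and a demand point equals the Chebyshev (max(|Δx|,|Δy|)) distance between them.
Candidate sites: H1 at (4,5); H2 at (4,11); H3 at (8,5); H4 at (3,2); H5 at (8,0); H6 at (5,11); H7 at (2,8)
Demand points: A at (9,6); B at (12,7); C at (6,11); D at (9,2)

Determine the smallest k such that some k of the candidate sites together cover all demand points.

Coverage sets (demand points within 4 of each site):
  H1: {}
  H2: {C}
  H3: {A, B, D}
  H4: {}
  H5: {D}
  H6: {C}
  H7: {C}
No single site covers all 4 demand points.
But {H2, H3} covers everything, so the minimum is 2.

2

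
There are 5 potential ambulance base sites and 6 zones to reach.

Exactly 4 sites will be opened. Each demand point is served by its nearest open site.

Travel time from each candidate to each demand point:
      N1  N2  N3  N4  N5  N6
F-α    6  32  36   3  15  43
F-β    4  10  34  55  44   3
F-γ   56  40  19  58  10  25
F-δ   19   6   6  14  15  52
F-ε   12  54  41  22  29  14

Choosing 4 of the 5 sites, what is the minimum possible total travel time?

Open {F-α, F-β, F-γ, F-δ}.
  N1→F-β 4, N2→F-δ 6, N3→F-δ 6, N4→F-α 3, N5→F-γ 10, N6→F-β 3  ⇒ total 32.
Compare {F-α, F-β, F-δ, F-ε}: total 37.
Compare {F-β, F-γ, F-δ, F-ε}: total 43.
No size-4 selection does better; minimum is 32.

32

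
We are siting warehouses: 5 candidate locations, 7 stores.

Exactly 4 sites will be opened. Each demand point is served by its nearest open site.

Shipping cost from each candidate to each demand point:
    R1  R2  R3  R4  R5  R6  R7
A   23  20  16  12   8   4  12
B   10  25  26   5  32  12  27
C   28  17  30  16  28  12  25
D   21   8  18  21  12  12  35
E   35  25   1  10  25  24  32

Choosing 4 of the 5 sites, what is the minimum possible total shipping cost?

Open {A, B, D, E}.
  R1→B 10, R2→D 8, R3→E 1, R4→B 5, R5→A 8, R6→A 4, R7→A 12  ⇒ total 48.
Compare {A, B, C, E}: total 57.
Compare {A, B, C, D}: total 63.
No size-4 selection does better; minimum is 48.

48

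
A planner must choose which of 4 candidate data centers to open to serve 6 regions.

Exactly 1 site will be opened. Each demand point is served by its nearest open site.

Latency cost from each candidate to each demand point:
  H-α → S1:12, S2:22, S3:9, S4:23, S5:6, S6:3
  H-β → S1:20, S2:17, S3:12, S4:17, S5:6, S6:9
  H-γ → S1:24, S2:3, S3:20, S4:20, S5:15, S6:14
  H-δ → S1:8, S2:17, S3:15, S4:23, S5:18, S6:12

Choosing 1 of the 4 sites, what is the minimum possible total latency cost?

75

Open {H-α}.
  S1→H-α 12, S2→H-α 22, S3→H-α 9, S4→H-α 23, S5→H-α 6, S6→H-α 3  ⇒ total 75.
Compare {H-β}: total 81.
Compare {H-δ}: total 93.
No size-1 selection does better; minimum is 75.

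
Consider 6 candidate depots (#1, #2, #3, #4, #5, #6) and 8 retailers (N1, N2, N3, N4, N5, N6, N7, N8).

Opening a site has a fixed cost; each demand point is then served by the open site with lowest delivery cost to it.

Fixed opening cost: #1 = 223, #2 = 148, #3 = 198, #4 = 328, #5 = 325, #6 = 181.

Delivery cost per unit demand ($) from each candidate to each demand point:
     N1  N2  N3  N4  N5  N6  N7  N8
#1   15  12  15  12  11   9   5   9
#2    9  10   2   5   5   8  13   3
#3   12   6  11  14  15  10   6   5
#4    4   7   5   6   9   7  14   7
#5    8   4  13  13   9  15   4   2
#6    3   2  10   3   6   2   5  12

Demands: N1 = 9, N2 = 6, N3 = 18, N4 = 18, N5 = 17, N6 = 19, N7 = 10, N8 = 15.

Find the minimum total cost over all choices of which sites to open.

676

Open {#2, #6}: assign each demand point to its cheapest open site.
  N1→#6 9×3=27, N2→#6 6×2=12, N3→#2 18×2=36, N4→#6 18×3=54, N5→#2 17×5=85, N6→#6 19×2=38, N7→#6 10×5=50, N8→#2 15×3=45
  delivery cost 347, fixed 329 → total 676.
Compare {#6}: delivery cost 643 + fixed 181 = 824.
Compare {#2}: delivery cost 679 + fixed 148 = 827.
Compare {#2, #3, #6}: delivery cost 347 + fixed 527 = 874.
All other subsets cost ≥ 824. Minimum total cost: 676.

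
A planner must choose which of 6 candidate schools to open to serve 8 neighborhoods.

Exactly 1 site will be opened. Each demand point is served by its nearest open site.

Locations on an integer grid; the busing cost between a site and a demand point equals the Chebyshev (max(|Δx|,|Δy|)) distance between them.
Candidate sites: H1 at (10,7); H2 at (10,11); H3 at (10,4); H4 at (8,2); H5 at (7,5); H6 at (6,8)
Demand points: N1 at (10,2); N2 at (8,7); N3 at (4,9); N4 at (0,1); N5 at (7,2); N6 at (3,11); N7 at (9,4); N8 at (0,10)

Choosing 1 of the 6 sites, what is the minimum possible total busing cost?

Open {H5}.
  N1→H5 3, N2→H5 2, N3→H5 4, N4→H5 7, N5→H5 3, N6→H5 6, N7→H5 2, N8→H5 7  ⇒ total 34.
Compare {H6}: total 36.
Compare {H3}: total 42.
No size-1 selection does better; minimum is 34.

34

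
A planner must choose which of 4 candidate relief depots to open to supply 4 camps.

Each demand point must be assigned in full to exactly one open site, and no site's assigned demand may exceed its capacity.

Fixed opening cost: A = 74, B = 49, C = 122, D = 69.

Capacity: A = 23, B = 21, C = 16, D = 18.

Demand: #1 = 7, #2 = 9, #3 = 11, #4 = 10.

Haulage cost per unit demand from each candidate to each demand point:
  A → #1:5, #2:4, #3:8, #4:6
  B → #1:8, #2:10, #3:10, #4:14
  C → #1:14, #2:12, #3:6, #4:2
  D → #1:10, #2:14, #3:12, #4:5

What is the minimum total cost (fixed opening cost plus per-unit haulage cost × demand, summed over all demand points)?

Open {A, B}; cheapest assignment that respects the capacities:
  A (cap 23, load 19): #2, #4 — cost 9×4 + 10×6 = 96
  B (cap 21, load 18): #1, #3 — cost 7×8 + 11×10 = 166
  Shipping 262, fixed 123 → total 385.
  Any other capacity-feasible assignment to {A, B} ships for at least 262.
Compare {A, D}: its best feasible assignment gives total 387.
Compare {A, B, D}: its best feasible assignment gives total 422.
Every other set of open sites that can feasibly serve all demand totals ≥ 387 even under its best assignment. Minimum: 385.

385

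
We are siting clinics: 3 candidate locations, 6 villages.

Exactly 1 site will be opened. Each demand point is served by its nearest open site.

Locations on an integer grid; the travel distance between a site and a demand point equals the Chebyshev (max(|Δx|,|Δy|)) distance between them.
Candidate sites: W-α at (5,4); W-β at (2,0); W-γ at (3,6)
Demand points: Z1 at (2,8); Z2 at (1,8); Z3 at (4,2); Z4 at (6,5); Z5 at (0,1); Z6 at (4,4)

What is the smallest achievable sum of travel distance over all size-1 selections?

Open {W-α}.
  Z1→W-α 4, Z2→W-α 4, Z3→W-α 2, Z4→W-α 1, Z5→W-α 5, Z6→W-α 1  ⇒ total 17.
Compare {W-γ}: total 18.
Compare {W-β}: total 29.

17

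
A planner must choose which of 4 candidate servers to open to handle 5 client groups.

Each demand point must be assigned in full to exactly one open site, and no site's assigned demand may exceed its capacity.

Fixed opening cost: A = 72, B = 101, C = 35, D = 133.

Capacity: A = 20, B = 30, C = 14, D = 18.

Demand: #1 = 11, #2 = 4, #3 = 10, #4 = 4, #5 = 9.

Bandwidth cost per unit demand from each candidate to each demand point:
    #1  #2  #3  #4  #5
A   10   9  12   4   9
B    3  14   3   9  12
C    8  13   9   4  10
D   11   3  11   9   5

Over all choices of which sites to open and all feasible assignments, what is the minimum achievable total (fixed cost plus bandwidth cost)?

361

Open {B, C}; cheapest assignment that respects the capacities:
  B (cap 30, load 25): #1, #2, #3 — cost 11×3 + 4×14 + 10×3 = 119
  C (cap 14, load 13): #4, #5 — cost 4×4 + 9×10 = 106
  Shipping 225, fixed 136 → total 361.
  Any other capacity-feasible assignment to {B, C} ships for at least 225.
Compare {A, B}: its best feasible assignment gives total 369.
Compare {B, D}: its best feasible assignment gives total 390.
Every other set of open sites that can feasibly serve all demand totals ≥ 369 even under its best assignment. Minimum: 361.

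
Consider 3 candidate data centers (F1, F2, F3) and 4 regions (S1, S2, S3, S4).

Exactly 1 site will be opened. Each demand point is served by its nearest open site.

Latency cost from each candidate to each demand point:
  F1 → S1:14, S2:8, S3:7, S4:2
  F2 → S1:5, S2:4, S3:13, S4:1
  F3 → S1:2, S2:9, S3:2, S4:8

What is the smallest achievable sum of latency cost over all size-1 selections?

21

Open {F3}.
  S1→F3 2, S2→F3 9, S3→F3 2, S4→F3 8  ⇒ total 21.
Compare {F2}: total 23.
Compare {F1}: total 31.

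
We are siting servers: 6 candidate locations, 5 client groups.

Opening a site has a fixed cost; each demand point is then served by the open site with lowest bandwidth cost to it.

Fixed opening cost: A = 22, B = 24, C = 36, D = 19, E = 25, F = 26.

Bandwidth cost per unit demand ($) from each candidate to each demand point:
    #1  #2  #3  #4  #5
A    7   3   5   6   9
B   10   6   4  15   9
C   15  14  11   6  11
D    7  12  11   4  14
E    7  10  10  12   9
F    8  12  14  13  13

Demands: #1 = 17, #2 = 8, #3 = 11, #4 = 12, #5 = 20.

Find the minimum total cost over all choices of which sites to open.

467

Open {A, D}: assign each demand point to its cheapest open site.
  #1→A 17×7=119, #2→A 8×3=24, #3→A 11×5=55, #4→D 12×4=48, #5→A 20×9=180
  bandwidth cost 426, fixed 41 → total 467.
Compare {A}: bandwidth cost 450 + fixed 22 = 472.
Compare {A, B, D}: bandwidth cost 415 + fixed 65 = 480.
Compare {B, D}: bandwidth cost 439 + fixed 43 = 482.
All other subsets cost ≥ 472. Minimum total cost: 467.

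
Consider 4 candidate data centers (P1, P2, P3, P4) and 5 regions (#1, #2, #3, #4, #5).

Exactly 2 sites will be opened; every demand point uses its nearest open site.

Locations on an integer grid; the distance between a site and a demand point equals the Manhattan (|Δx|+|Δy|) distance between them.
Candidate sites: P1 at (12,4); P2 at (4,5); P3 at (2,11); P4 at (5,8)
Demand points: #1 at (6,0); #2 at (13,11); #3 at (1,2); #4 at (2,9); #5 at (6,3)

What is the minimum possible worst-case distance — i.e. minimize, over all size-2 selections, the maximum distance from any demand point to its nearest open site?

Open {P1, P2}.
  Farthest demand point is #2 at distance 8 (to P1); all others are ≤ 8.
With {P1, P3} the worst case is 10.
With {P1, P4} the worst case is 10.
No size-2 selection achieves below 8.

8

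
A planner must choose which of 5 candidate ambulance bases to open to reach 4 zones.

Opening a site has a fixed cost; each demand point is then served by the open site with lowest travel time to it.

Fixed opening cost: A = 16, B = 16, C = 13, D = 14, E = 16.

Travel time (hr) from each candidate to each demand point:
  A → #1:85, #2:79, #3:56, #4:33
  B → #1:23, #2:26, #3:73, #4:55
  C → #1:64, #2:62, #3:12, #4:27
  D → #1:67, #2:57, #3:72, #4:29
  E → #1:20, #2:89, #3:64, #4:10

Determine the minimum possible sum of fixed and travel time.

Open {B, C, E}: assign each demand point to its cheapest open site.
  #1→E 20, #2→B 26, #3→C 12, #4→E 10
  travel time 68, fixed 45 → total 113.
Compare {B, C}: travel time 88 + fixed 29 = 117.
Compare {B, C, D, E}: travel time 68 + fixed 59 = 127.
Compare {A, B, C, E}: travel time 68 + fixed 61 = 129.
All other subsets cost ≥ 117. Minimum total cost: 113.

113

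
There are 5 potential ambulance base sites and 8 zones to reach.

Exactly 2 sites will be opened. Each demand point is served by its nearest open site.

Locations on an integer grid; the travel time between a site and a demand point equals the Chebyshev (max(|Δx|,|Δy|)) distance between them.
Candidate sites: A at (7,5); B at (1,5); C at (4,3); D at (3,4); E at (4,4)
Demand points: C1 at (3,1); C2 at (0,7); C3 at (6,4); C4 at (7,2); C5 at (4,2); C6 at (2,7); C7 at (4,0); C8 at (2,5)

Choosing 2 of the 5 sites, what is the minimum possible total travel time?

Open {B, C}.
  C1→C 2, C2→B 2, C3→C 2, C4→C 3, C5→C 1, C6→B 2, C7→C 3, C8→B 1  ⇒ total 16.
Compare {C, D}: total 18.
Compare {B, E}: total 19.
No size-2 selection does better; minimum is 16.

16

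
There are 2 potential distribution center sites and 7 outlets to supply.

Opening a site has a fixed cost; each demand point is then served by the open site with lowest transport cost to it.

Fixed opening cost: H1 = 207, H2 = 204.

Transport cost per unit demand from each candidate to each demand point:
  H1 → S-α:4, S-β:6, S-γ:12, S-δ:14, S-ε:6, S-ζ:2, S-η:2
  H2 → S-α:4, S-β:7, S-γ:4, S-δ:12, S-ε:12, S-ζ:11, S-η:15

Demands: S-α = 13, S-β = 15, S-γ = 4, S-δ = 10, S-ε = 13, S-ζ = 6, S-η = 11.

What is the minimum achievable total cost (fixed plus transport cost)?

649

Open {H1}: assign each demand point to its cheapest open site.
  S-α→H1 13×4=52, S-β→H1 15×6=90, S-γ→H1 4×12=48, S-δ→H1 10×14=140, S-ε→H1 13×6=78, S-ζ→H1 6×2=12, S-η→H1 11×2=22
  transport cost 442, fixed 207 → total 649.
Compare {H1, H2}: transport cost 390 + fixed 411 = 801.
Compare {H2}: transport cost 680 + fixed 204 = 884.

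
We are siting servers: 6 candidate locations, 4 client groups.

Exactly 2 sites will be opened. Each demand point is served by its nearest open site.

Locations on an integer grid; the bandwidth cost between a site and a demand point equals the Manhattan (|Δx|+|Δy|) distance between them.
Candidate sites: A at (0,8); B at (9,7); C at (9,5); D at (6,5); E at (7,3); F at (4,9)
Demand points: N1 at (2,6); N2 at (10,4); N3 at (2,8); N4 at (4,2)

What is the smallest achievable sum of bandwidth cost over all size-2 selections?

Open {A, E}.
  N1→A 4, N2→E 4, N3→A 2, N4→E 4  ⇒ total 14.
Compare {A, C}: total 16.
Compare {A, D}: total 16.
No size-2 selection does better; minimum is 14.

14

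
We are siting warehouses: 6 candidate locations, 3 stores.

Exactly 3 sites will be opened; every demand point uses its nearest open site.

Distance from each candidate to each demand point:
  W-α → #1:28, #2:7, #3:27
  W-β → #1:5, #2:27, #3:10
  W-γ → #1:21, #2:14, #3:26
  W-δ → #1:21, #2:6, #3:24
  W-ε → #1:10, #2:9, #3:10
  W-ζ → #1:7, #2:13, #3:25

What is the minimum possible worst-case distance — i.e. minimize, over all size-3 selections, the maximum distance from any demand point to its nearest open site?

10

Open {W-α, W-β, W-γ}.
  Farthest demand point is #3 at distance 10 (to W-β); all others are ≤ 10.
With {W-α, W-β, W-δ} the worst case is 10.
With {W-α, W-β, W-ε} the worst case is 10.
No size-3 selection achieves below 10.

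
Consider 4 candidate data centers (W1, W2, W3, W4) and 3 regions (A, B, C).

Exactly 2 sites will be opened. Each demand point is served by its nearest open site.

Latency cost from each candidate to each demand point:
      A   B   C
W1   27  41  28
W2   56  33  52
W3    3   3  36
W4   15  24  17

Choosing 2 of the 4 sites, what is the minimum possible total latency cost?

23

Open {W3, W4}.
  A→W3 3, B→W3 3, C→W4 17  ⇒ total 23.
Compare {W1, W3}: total 34.
Compare {W2, W3}: total 42.
No size-2 selection does better; minimum is 23.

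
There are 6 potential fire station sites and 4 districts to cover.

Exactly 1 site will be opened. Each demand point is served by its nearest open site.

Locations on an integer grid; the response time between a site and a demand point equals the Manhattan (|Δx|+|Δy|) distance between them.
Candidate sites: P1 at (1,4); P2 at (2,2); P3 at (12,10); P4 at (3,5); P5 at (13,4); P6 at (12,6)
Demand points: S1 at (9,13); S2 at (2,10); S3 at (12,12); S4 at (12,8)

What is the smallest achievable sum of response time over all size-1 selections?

20

Open {P3}.
  S1→P3 6, S2→P3 10, S3→P3 2, S4→P3 2  ⇒ total 20.
Compare {P6}: total 32.
Compare {P5}: total 44.
No size-1 selection does better; minimum is 20.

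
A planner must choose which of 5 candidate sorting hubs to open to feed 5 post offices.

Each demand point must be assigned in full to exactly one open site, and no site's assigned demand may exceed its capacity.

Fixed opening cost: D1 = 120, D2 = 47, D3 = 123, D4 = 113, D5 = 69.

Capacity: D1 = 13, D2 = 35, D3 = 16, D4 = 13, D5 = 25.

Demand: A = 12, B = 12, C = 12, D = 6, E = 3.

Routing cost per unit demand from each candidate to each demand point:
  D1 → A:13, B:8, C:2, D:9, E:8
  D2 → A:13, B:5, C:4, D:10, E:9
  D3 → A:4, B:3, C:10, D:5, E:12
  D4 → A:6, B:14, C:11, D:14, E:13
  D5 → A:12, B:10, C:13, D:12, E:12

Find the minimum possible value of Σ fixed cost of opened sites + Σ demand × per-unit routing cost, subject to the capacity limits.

Open {D2, D3}; cheapest assignment that respects the capacities:
  D2 (cap 35, load 33): B, C, D, E — cost 12×5 + 12×4 + 6×10 + 3×9 = 195
  D3 (cap 16, load 12): A — cost 12×4 = 48
  Shipping 243, fixed 170 → total 413.
  Any other capacity-feasible assignment to {D2, D3} ships for at least 243.
Compare {D2, D4}: its best feasible assignment gives total 427.
Compare {D2, D5}: its best feasible assignment gives total 455.
Every other set of open sites that can feasibly serve all demand totals ≥ 427 even under its best assignment. Minimum: 413.

413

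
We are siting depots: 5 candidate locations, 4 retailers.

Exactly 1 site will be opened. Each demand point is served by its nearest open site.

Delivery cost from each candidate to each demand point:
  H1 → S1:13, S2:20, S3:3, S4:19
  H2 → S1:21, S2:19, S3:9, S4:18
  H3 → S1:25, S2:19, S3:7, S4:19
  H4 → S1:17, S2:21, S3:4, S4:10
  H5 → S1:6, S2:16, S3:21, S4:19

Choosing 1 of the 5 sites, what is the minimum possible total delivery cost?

Open {H4}.
  S1→H4 17, S2→H4 21, S3→H4 4, S4→H4 10  ⇒ total 52.
Compare {H1}: total 55.
Compare {H5}: total 62.
No size-1 selection does better; minimum is 52.

52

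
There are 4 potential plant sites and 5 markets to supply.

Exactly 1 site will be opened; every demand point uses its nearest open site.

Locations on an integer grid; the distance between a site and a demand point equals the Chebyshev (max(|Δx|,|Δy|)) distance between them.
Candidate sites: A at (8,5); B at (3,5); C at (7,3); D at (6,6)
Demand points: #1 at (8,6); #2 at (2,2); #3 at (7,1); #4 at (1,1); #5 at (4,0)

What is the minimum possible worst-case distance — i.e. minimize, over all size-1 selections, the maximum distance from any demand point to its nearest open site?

5

Open {B}.
  Farthest demand point is #1 at distance 5 (to B); all others are ≤ 5.
With {C} the worst case is 6.
With {D} the worst case is 6.
No size-1 selection achieves below 5.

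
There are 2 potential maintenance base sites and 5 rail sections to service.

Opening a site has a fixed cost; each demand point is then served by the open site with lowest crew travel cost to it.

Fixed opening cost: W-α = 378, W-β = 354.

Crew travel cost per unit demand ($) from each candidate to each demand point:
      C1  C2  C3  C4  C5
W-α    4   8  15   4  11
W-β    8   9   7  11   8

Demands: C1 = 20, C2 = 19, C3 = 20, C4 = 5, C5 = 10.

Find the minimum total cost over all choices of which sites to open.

Open {W-β}: assign each demand point to its cheapest open site.
  C1→W-β 20×8=160, C2→W-β 19×9=171, C3→W-β 20×7=140, C4→W-β 5×11=55, C5→W-β 10×8=80
  crew travel cost 606, fixed 354 → total 960.
Compare {W-α}: crew travel cost 662 + fixed 378 = 1040.
Compare {W-α, W-β}: crew travel cost 472 + fixed 732 = 1204.

960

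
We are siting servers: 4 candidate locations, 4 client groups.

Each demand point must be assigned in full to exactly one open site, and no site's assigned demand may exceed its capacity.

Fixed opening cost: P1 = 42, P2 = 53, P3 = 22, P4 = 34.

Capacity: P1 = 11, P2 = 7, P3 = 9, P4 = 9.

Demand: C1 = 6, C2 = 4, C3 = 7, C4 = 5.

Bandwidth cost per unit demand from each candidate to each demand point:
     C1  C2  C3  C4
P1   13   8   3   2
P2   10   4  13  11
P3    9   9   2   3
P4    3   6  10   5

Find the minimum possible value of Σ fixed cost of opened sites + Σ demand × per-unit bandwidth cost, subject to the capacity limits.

172

Open {P1, P3, P4}; cheapest assignment that respects the capacities:
  P1 (cap 11, load 9): C2, C4 — cost 4×8 + 5×2 = 42
  P3 (cap 9, load 7): C3 — cost 7×2 = 14
  P4 (cap 9, load 6): C1 — cost 6×3 = 18
  Shipping 74, fixed 98 → total 172.
  Any other capacity-feasible assignment to {P1, P3, P4} ships for at least 74.
Compare {P1, P2, P3, P4}: its best feasible assignment gives total 209.
Compare {P2, P3, P4}: its best feasible assignment gives total 232.
Every other set of open sites that can feasibly serve all demand totals ≥ 209 even under its best assignment. Minimum: 172.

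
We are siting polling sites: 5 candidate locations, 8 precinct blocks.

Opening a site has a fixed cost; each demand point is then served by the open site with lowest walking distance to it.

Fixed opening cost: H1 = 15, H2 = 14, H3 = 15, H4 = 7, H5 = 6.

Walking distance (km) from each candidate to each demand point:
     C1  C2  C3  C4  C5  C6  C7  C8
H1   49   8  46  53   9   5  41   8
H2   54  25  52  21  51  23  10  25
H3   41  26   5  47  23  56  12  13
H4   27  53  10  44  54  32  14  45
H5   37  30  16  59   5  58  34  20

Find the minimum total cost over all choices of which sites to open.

134

Open {H1, H2, H4}: assign each demand point to its cheapest open site.
  C1→H4 27, C2→H1 8, C3→H4 10, C4→H2 21, C5→H1 9, C6→H1 5, C7→H2 10, C8→H1 8
  walking distance 98, fixed 36 → total 134.
Compare {H1, H2, H4, H5}: walking distance 94 + fixed 42 = 136.
Compare {H1, H2, H3, H4}: walking distance 93 + fixed 51 = 144.
Compare {H1, H2, H5}: walking distance 110 + fixed 35 = 145.
All other subsets cost ≥ 136. Minimum total cost: 134.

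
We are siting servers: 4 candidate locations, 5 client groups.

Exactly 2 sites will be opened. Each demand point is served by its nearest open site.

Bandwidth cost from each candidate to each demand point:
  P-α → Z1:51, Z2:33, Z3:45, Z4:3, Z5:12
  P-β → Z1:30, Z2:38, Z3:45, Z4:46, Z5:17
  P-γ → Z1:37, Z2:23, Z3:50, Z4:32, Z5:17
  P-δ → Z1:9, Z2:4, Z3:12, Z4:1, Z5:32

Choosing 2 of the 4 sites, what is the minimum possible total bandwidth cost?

38

Open {P-α, P-δ}.
  Z1→P-δ 9, Z2→P-δ 4, Z3→P-δ 12, Z4→P-δ 1, Z5→P-α 12  ⇒ total 38.
Compare {P-β, P-δ}: total 43.
Compare {P-γ, P-δ}: total 43.
No size-2 selection does better; minimum is 38.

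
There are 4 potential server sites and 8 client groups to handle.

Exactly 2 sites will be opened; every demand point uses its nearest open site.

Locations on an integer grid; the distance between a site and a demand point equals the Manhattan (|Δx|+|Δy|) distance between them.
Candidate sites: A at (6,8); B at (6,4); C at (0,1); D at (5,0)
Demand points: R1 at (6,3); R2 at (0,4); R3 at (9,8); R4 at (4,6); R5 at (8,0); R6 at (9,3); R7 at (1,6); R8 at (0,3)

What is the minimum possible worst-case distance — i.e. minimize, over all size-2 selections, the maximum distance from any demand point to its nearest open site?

7

Open {A, B}.
  Farthest demand point is R7 at distance 7 (to A); all others are ≤ 7.
With {B, C} the worst case is 7.
With {B, D} the worst case is 7.
No size-2 selection achieves below 7.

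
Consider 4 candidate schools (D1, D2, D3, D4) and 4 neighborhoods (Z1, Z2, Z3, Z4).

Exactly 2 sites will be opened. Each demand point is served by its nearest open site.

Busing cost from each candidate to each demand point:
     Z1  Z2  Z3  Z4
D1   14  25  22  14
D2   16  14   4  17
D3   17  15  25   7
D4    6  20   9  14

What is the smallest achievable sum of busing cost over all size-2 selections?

Open {D3, D4}.
  Z1→D4 6, Z2→D3 15, Z3→D4 9, Z4→D3 7  ⇒ total 37.
Compare {D2, D4}: total 38.
Compare {D2, D3}: total 41.
No size-2 selection does better; minimum is 37.

37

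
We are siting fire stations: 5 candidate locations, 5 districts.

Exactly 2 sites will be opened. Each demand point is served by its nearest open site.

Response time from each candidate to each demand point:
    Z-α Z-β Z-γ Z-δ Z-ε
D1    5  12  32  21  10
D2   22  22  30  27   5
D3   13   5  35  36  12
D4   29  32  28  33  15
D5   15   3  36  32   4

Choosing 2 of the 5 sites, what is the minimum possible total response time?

65

Open {D1, D5}.
  Z-α→D1 5, Z-β→D5 3, Z-γ→D1 32, Z-δ→D1 21, Z-ε→D5 4  ⇒ total 65.
Compare {D1, D2}: total 73.
Compare {D1, D3}: total 73.
No size-2 selection does better; minimum is 65.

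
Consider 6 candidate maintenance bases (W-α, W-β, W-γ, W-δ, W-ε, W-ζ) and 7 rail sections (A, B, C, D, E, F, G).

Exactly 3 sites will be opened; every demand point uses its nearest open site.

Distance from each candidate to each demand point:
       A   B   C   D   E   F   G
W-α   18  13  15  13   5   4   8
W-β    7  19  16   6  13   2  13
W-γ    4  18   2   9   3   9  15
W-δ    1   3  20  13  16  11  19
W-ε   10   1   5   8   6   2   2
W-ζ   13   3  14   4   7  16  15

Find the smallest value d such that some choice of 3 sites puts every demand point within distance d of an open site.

4

Open {W-γ, W-ε, W-ζ}.
  Farthest demand point is A at distance 4 (to W-γ); all others are ≤ 4.
With {W-β, W-γ, W-ε} the worst case is 6.
With {W-β, W-δ, W-ε} the worst case is 6.
No size-3 selection achieves below 4.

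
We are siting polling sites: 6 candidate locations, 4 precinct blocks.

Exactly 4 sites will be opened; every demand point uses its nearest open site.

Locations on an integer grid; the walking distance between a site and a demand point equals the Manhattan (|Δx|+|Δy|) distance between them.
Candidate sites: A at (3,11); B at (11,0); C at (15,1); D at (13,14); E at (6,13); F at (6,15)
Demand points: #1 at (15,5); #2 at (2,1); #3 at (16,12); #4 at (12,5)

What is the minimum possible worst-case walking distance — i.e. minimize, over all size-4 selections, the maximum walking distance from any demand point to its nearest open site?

10

Open {A, B, C, D}.
  Farthest demand point is #2 at walking distance 10 (to B); all others are ≤ 10.
With {A, B, D, E} the worst case is 10.
With {A, B, D, F} the worst case is 10.
No size-4 selection achieves below 10.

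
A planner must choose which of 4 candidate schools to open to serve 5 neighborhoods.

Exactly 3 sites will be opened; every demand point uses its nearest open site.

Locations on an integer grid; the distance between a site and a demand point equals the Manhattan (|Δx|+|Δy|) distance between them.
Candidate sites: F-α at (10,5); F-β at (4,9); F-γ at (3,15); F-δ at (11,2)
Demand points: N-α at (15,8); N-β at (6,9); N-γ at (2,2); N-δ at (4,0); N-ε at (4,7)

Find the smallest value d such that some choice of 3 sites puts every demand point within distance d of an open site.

9

Open {F-α, F-β, F-γ}.
  Farthest demand point is N-γ at distance 9 (to F-β); all others are ≤ 9.
With {F-α, F-β, F-δ} the worst case is 9.
With {F-α, F-γ, F-δ} the worst case is 9.
No size-3 selection achieves below 9.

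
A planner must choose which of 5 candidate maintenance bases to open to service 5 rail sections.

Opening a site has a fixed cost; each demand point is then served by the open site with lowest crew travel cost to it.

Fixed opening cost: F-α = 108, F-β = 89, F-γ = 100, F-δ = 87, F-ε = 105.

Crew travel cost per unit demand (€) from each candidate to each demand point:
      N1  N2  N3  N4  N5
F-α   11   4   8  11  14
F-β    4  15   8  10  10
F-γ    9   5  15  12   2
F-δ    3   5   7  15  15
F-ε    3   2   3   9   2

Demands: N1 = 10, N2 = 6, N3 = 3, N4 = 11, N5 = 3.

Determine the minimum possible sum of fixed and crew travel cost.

Open {F-ε}: assign each demand point to its cheapest open site.
  N1→F-ε 10×3=30, N2→F-ε 6×2=12, N3→F-ε 3×3=9, N4→F-ε 11×9=99, N5→F-ε 3×2=6
  crew travel cost 156, fixed 105 → total 261.
Compare {F-δ, F-ε}: crew travel cost 156 + fixed 192 = 348.
Compare {F-β, F-ε}: crew travel cost 156 + fixed 194 = 350.
Compare {F-γ, F-ε}: crew travel cost 156 + fixed 205 = 361.
All other subsets cost ≥ 348. Minimum total cost: 261.

261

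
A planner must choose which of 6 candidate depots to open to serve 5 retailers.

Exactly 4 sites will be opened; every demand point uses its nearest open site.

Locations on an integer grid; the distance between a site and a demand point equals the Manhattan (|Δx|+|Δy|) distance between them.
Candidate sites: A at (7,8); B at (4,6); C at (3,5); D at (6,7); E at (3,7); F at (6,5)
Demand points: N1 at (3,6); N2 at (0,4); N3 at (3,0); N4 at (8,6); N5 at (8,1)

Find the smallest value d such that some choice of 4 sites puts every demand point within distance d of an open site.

Open {A, B, C, F}.
  Farthest demand point is N5 at distance 6 (to F); all others are ≤ 6.
With {A, C, D, F} the worst case is 6.
With {A, C, E, F} the worst case is 6.
No size-4 selection achieves below 6.

6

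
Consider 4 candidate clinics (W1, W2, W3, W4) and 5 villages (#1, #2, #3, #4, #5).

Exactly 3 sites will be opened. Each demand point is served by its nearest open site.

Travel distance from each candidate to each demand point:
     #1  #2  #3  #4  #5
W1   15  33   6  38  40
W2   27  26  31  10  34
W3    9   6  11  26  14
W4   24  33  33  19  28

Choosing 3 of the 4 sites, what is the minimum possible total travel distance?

45

Open {W1, W2, W3}.
  #1→W3 9, #2→W3 6, #3→W1 6, #4→W2 10, #5→W3 14  ⇒ total 45.
Compare {W2, W3, W4}: total 50.
Compare {W1, W3, W4}: total 54.
No size-3 selection does better; minimum is 45.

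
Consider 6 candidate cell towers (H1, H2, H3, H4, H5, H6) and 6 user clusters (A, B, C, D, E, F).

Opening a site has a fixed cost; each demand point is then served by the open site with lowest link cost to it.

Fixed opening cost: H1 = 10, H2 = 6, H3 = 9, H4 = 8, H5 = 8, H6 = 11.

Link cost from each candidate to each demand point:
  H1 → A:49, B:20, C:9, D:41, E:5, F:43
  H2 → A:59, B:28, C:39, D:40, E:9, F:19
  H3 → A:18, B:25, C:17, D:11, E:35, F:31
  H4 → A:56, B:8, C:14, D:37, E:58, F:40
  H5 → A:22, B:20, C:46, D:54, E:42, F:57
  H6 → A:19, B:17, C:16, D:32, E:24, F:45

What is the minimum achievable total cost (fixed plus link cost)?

Open {H2, H3, H4}: assign each demand point to its cheapest open site.
  A→H3 18, B→H4 8, C→H4 14, D→H3 11, E→H2 9, F→H2 19
  link cost 79, fixed 23 → total 102.
Compare {H1, H2, H3, H4}: link cost 70 + fixed 33 = 103.
Compare {H1, H2, H3}: link cost 82 + fixed 25 = 107.
Compare {H1, H3, H4}: link cost 82 + fixed 27 = 109.
All other subsets cost ≥ 103. Minimum total cost: 102.

102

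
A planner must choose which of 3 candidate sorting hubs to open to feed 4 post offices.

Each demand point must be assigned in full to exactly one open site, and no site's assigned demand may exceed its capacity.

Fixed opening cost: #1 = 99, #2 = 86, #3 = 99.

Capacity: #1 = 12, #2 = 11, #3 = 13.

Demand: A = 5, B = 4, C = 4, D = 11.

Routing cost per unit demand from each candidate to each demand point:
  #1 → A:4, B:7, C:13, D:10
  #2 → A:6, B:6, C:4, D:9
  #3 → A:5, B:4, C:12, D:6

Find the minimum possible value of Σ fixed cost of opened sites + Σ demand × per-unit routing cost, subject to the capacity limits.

373

Open {#2, #3}; cheapest assignment that respects the capacities:
  #2 (cap 11, load 11): D — cost 11×9 = 99
  #3 (cap 13, load 13): A, B, C — cost 5×5 + 4×4 + 4×12 = 89
  Shipping 188, fixed 185 → total 373.
  Any other capacity-feasible assignment to {#2, #3} ships for at least 188.
Compare {#1, #3}: its best feasible assignment gives total 397.
Compare {#1, #2, #3}: its best feasible assignment gives total 410.
Every other set of open sites that can feasibly serve all demand totals ≥ 397 even under its best assignment. Minimum: 373.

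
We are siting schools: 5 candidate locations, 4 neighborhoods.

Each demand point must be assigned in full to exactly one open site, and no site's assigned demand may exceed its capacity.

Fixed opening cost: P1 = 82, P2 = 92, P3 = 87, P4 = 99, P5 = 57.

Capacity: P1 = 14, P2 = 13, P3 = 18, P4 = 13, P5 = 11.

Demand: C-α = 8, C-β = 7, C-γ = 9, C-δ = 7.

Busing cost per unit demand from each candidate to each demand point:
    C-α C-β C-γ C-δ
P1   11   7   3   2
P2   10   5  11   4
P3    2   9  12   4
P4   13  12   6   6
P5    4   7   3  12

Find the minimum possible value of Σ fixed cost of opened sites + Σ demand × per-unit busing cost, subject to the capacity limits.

Open {P1, P3, P5}; cheapest assignment that respects the capacities:
  P1 (cap 14, load 14): C-β, C-δ — cost 7×7 + 7×2 = 63
  P3 (cap 18, load 8): C-α — cost 8×2 = 16
  P5 (cap 11, load 9): C-γ — cost 9×3 = 27
  Shipping 106, fixed 226 → total 332.
  Any other capacity-feasible assignment to {P1, P3, P5} ships for at least 106.
Compare {P2, P3, P5}: its best feasible assignment gives total 342.
Compare {P1, P3}: its best feasible assignment gives total 356.
Every other set of open sites that can feasibly serve all demand totals ≥ 342 even under its best assignment. Minimum: 332.

332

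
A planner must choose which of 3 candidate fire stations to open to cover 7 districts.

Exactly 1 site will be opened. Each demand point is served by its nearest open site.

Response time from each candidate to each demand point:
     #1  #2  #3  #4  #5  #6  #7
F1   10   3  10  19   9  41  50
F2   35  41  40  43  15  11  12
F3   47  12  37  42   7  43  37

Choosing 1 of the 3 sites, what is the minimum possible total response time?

142

Open {F1}.
  #1→F1 10, #2→F1 3, #3→F1 10, #4→F1 19, #5→F1 9, #6→F1 41, #7→F1 50  ⇒ total 142.
Compare {F2}: total 197.
Compare {F3}: total 225.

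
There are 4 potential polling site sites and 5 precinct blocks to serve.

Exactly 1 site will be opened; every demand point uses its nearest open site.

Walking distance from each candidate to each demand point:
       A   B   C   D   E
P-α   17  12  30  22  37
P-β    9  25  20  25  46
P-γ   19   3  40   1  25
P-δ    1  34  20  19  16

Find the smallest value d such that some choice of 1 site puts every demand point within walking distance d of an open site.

34

Open {P-δ}.
  Farthest demand point is B at walking distance 34 (to P-δ); all others are ≤ 34.
With {P-α} the worst case is 37.
With {P-γ} the worst case is 40.
No size-1 selection achieves below 34.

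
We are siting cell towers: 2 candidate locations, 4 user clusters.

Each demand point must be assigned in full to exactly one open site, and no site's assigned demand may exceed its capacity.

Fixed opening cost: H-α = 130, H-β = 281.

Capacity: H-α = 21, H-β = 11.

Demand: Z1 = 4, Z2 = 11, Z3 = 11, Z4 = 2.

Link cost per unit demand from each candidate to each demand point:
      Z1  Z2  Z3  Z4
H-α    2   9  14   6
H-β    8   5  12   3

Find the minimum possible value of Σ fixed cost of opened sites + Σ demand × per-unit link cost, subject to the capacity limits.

640

Open {H-α, H-β}; cheapest assignment that respects the capacities:
  H-α (cap 21, load 17): Z1, Z3, Z4 — cost 4×2 + 11×14 + 2×6 = 174
  H-β (cap 11, load 11): Z2 — cost 11×5 = 55
  Shipping 229, fixed 411 → total 640.
  Any other capacity-feasible assignment to {H-α, H-β} ships for at least 229.
Total demand is 28 and no other set of sites has combined capacity ≥ 28, so {H-α, H-β} is the only feasible choice of open sites. Minimum: 640.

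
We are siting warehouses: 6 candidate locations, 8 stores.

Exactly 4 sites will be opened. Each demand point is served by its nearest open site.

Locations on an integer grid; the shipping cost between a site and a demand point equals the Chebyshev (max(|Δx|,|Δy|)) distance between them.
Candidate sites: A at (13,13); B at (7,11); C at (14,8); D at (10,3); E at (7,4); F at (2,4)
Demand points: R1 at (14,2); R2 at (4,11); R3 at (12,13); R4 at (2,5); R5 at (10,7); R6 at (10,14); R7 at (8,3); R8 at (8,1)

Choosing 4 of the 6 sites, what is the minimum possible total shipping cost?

20

Open {A, B, D, F}.
  R1→D 4, R2→B 3, R3→A 1, R4→F 1, R5→B 4, R6→A 3, R7→D 2, R8→D 2  ⇒ total 20.
Compare {A, B, D, E}: total 22.
Compare {A, B, E, F}: total 22.
No size-4 selection does better; minimum is 20.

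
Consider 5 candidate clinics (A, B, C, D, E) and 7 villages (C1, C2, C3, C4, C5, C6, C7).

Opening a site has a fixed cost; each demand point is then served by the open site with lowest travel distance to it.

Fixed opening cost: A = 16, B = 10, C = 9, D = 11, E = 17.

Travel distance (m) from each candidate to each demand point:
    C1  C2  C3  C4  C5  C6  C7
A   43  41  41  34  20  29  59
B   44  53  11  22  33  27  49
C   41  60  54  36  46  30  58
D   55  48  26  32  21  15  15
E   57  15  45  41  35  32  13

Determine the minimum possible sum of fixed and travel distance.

Open {B, D, E}: assign each demand point to its cheapest open site.
  C1→B 44, C2→E 15, C3→B 11, C4→B 22, C5→D 21, C6→D 15, C7→E 13
  travel distance 141, fixed 38 → total 179.
Compare {B, C, D, E}: travel distance 138 + fixed 47 = 185.
Compare {B, E}: travel distance 165 + fixed 27 = 192.
Compare {A, B, D, E}: travel distance 139 + fixed 54 = 193.
All other subsets cost ≥ 185. Minimum total cost: 179.

179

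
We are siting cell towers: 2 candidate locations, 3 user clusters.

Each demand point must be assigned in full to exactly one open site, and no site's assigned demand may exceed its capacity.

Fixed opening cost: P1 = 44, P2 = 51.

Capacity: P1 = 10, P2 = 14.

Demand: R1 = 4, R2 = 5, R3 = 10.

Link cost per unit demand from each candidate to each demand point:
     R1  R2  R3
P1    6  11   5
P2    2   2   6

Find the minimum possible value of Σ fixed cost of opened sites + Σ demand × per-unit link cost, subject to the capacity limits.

Open {P1, P2}; cheapest assignment that respects the capacities:
  P1 (cap 10, load 10): R3 — cost 10×5 = 50
  P2 (cap 14, load 9): R1, R2 — cost 4×2 + 5×2 = 18
  Shipping 68, fixed 95 → total 163.
  Any other capacity-feasible assignment to {P1, P2} ships for at least 68.
Total demand is 19 and no other set of sites has combined capacity ≥ 19, so {P1, P2} is the only feasible choice of open sites. Minimum: 163.

163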